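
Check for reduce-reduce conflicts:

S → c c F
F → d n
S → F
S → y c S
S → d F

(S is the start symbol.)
No reduce-reduce conflicts

A reduce-reduce conflict occurs when an LR(0) state has two complete items [A → α .] and [B → β .] — both call for a reduction, and with no lookahead the parser cannot choose between them.

Augment with S' → S and build the canonical LR(0) collection (I0 = CLOSURE({[S' → . S]}), then GOTO on every symbol after a dot until no new states appear). It has 13 states:
  I0: { [F → . d n], [S → . F], [S → . c c F], [S → . d F], [S → . y c S], [S' → . S] }  — shift
  I1: { [S → F .] }  — reduce
  I2: { [S' → S .] }  — accept
  I3: { [S → c . c F] }  — shift
  I4: { [F → . d n], [F → d . n], [S → d . F] }  — shift
  I5: { [S → y . c S] }  — shift
  I6: { [F → . d n], [S → . F], [S → . c c F], [S → . d F], [S → . y c S], [S → y c . S] }  — shift
  I7: { [S → y c S .] }  — reduce
  I8: { [S → d F .] }  — reduce
  I9: { [F → d . n] }  — shift
  I10: { [F → d n .] }  — reduce
  I11: { [F → . d n], [S → c c . F] }  — shift
  I12: { [S → c c F .] }  — reduce

No state contains more than one complete item.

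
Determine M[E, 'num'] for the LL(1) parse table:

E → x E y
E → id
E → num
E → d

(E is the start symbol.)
To find M[E, 'num'], we find productions for E where 'num' is in the predict set (PREDICT(N → α) = (FIRST(α) \ {ε}) ∪ (FOLLOW(N) if α ⇒* ε)).

E → x E y: PREDICT = { 'x' }
E → id: PREDICT = { 'id' }
E → num: PREDICT = { 'num' }
  'num' is in predict set, so this production goes in M[E, 'num']
E → d: PREDICT = { 'd' }

M[E, 'num'] = E → num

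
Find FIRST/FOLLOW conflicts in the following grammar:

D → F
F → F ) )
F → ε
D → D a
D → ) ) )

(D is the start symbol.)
A FIRST/FOLLOW conflict occurs when a non-terminal N has a nullable alternative N → β (β ⇒* ε) and another alternative N → α with FIRST(α) ∩ FOLLOW(N) ≠ ∅: on such a lookahead the parser cannot decide between expanding α and letting N vanish via β.

Nullable non-terminals: D, F.
FIRST sets used below: FIRST(F) = { ')', ε }, FIRST(D) = { ')', 'a', ε }

D: nullable alternative(s) D → F; FOLLOW(D) = { $, 'a' }
  D → F: FIRST \ {ε} = { ')' } — this is the only nullable alternative, skip
  D → D a: FIRST \ {ε} = { ')', 'a' } — overlaps FOLLOW(D) on { 'a' }: CONFLICT
  D → ) ) ): FIRST \ {ε} = { ')' } — disjoint from FOLLOW(D)

F: nullable alternative(s) F → ε; FOLLOW(F) = { $, ')', 'a' }
  F → F ) ): FIRST \ {ε} = { ')' } — overlaps FOLLOW(F) on { ')' }: CONFLICT
  F → ε: FIRST \ {ε} = { } — this is the only nullable alternative, skip

So the grammar has 2 FIRST/FOLLOW conflicts (marked CONFLICT above).

Answer: Yes. D → D a with FOLLOW(D) on { 'a' }; F → F ')' ')' with FOLLOW(F) on { ')' }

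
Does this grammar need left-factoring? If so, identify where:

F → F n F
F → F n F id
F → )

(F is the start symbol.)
Left-factoring is needed when two productions for the same non-terminal
share a common prefix on the right-hand side.

Productions for F:
  F → F n F
  F → F n F id
  F → )

Found common prefix 'F n F' in productions for F

Answer: Yes, F has productions with common prefix 'F n F'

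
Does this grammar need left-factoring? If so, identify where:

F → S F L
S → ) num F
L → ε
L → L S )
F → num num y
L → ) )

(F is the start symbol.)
No, left-factoring is not needed

Left-factoring is needed when two productions for the same non-terminal
share a common prefix on the right-hand side.

Productions for F:
  F → S F L
  F → num num y
Productions for L:
  L → ε
  L → L S )
  L → ) )

No common prefixes found.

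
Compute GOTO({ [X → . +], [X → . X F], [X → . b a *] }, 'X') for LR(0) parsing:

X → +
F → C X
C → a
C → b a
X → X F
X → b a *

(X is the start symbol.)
{ [C → . a], [C → . b a], [F → . C X], [X → X . F] }

GOTO(I, 'X') = CLOSURE({ [A → αX.β] : [A → α.Xβ] ∈ I, X = 'X' })

Items with dot before 'X', with the dot advanced:
  [X → . X F] → [X → X . F]
Closure of the advanced items:
  [X → X . F] has the dot before F: add [F → . C X]
  [F → . C X] has the dot before C: add [C → . a], [C → . b a]

GOTO = { [C → . a], [C → . b a], [F → . C X], [X → X . F] }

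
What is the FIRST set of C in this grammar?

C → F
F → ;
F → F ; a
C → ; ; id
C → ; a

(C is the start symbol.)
{ ';' }

FIRST sets of the other non-terminals involved (by the same procedure, iterated to a fixed point):
  FIRST(F) = { ';' }

From C → F:
  - F is a non-terminal: add FIRST(F) \ {ε} = { ';' }
    F is not nullable, so stop
From C → ; ; id:
  - ';' is a terminal: add ';' and stop
From C → ; a:
  - ';' is a terminal: add ';' and stop

Collecting: FIRST(C) = { ';' }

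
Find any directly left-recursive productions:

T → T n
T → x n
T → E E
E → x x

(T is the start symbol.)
Yes, T is left-recursive

Direct left recursion occurs when N → N α for some non-terminal N (the right-hand side begins with the left-hand side itself).

T → T n: LEFT RECURSIVE (starts with T)
T → x n: starts with x
T → E E: starts with E
E → x x: starts with x

The grammar has direct left recursion on: T.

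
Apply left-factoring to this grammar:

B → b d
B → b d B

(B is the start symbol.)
Left-factoring transforms A → αβ₁ | αβ₂ into A → αA' and A' → β₁ | β₂
(α is the longest common prefix among the alternatives). Repeat until
no nonterminal has two alternatives with a common prefix.

Round 1: B has alternatives sharing prefix 'b d'. Introduce B': B → b d B'
  Add: B' → ε
  Add: B' → B

No remaining common prefixes — done.

Resulting grammar:
B → b d B'
B' → ε
B' → B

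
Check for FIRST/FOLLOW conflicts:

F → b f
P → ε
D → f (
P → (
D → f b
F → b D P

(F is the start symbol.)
No FIRST/FOLLOW conflicts.

A FIRST/FOLLOW conflict occurs when a non-terminal N has a nullable alternative N → β (β ⇒* ε) and another alternative N → α with FIRST(α) ∩ FOLLOW(N) ≠ ∅: on such a lookahead the parser cannot decide between expanding α and letting N vanish via β.

Nullable non-terminals: P.

P: nullable alternative(s) P → ε; FOLLOW(P) = { $ }
  P → ε: FIRST \ {ε} = { } — this is the only nullable alternative, skip
  P → (: FIRST \ {ε} = { '(' } — disjoint from FOLLOW(P)

D, F have no nullable alternative, so no FIRST/FOLLOW check is needed there.

No FIRST/FOLLOW conflicts found.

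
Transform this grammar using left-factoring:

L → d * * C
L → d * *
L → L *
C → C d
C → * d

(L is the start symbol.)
L → d * * L'
L' → C
L' → ε
L → L *
C → C d
C → * d

Left-factoring transforms A → αβ₁ | αβ₂ into A → αA' and A' → β₁ | β₂
(α is the longest common prefix among the alternatives). Repeat until
no nonterminal has two alternatives with a common prefix.

Round 1: L has alternatives sharing prefix 'd * *'. Introduce L': L → d * * L'
  Add: L' → C
  Add: L' → ε

No remaining common prefixes — done.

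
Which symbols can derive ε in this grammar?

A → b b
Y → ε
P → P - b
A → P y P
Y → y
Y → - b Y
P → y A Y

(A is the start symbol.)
{ 'Y' }

A non-terminal is nullable if it can derive ε (the empty string): either it has an ε-production, or it has a production whose right-hand side consists entirely of nullable non-terminals.

ε-productions: Y → ε
So Y is immediately nullable.
No further non-terminal can be added: every production for the remaining non-terminals contains a terminal or a non-nullable non-terminal.
Nullable = { 'Y' }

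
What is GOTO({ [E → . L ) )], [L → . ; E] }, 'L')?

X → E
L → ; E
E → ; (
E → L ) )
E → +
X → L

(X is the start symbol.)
GOTO(I, 'L') = CLOSURE({ [A → αX.β] : [A → α.Xβ] ∈ I, X = 'L' })

Items with dot before 'L', with the dot advanced:
  [E → . L ) )] → [E → L . ) )]
Closure adds nothing (no advanced item has the dot before a non-terminal).

GOTO = { [E → L . ) )] }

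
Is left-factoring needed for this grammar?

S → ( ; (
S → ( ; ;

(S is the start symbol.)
Yes, S has productions with common prefix '( ;'

Left-factoring is needed when two productions for the same non-terminal
share a common prefix on the right-hand side.

Productions for S:
  S → ( ; (
  S → ( ; ;

Found common prefix '( ;' in productions for S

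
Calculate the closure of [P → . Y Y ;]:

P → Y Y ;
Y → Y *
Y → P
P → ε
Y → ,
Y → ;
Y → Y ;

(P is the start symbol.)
{ [P → . Y Y ;], [P → .], [Y → . ,], [Y → . ;], [Y → . P], [Y → . Y *], [Y → . Y ;] }

Start with: [P → . Y Y ;]
  [P → . Y Y ;] has the dot before Y: add [Y → . Y *], [Y → . P], [Y → . ,], [Y → . ;], [Y → . Y ;]
  [Y → . P] has the dot before P: add [P → .]
No further items can be added.

CLOSURE = { [P → . Y Y ;], [P → .], [Y → . ,], [Y → . ;], [Y → . P], [Y → . Y *], [Y → . Y ;] }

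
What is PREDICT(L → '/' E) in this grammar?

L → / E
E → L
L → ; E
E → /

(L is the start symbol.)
PREDICT(L → '/' E) = (FIRST(RHS) \ {ε}) ∪ (FOLLOW(L) if ε ∈ FIRST(RHS), i.e. RHS ⇒* ε)
FIRST('/' E) = { '/' }
ε ∉ FIRST('/' E), so FOLLOW(L) is not added.
PREDICT(L → '/' E) = { '/' }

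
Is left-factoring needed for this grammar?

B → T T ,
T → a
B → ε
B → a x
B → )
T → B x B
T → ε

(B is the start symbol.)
Left-factoring is needed when two productions for the same non-terminal
share a common prefix on the right-hand side.

Productions for B:
  B → T T ,
  B → ε
  B → a x
  B → )
Productions for T:
  T → a
  T → B x B
  T → ε

No common prefixes found.

Answer: No, left-factoring is not needed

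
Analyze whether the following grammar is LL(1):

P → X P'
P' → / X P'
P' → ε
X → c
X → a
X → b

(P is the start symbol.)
Yes, the grammar is LL(1).

Relevant sets:
  FOLLOW(P') = { $ }

For P':
  PREDICT(P' → '/' X P') = { '/' }
  PREDICT(P' → ε) = { $ }
For X:
  PREDICT(X → c) = { 'c' }
  PREDICT(X → a) = { 'a' }
  PREDICT(X → b) = { 'b' }
P has a single production, so nothing to check there.

All predict sets are disjoint. The grammar IS LL(1).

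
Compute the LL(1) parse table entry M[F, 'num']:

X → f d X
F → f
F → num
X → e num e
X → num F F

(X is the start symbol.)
F → num

To find M[F, 'num'], we find productions for F where 'num' is in the predict set (PREDICT(N → α) = (FIRST(α) \ {ε}) ∪ (FOLLOW(N) if α ⇒* ε)).

F → f: PREDICT = { 'f' }
F → num: PREDICT = { 'num' }
  'num' is in predict set, so this production goes in M[F, 'num']

M[F, 'num'] = F → num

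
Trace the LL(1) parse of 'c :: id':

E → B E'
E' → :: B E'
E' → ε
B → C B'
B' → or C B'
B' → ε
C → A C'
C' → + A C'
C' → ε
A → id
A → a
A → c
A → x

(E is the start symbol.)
LL(1) parsing maintains a stack (initially the start symbol over $) and the input. At each step: if the stack top is a terminal, match it against the current input token; if it is a non-terminal N, replace it with the RHS of M[N, lookahead] (the unique production whose predict set contains the lookahead).

Stack is shown with the top on the left.

Stack          Input      Action
--------------------------------
E $            c :: id $  output E → B E'
B E' $         c :: id $  output B → C B'
C B' E' $      c :: id $  output C → A C'
A C' B' E' $   c :: id $  output A → c
c C' B' E' $   c :: id $  match 'c'
C' B' E' $     :: id $    output C' → ε
B' E' $        :: id $    output B' → ε
E' $           :: id $    output E' → :: B E'
:: B E' $      :: id $    match '::'
B E' $         id $       output B → C B'
C B' E' $      id $       output C → A C'
A C' B' E' $   id $       output A → id
id C' B' E' $  id $       match 'id'
C' B' E' $     $          output C' → ε
B' E' $        $          output B' → ε
E' $           $          output E' → ε
$              $          accept

The string is accepted.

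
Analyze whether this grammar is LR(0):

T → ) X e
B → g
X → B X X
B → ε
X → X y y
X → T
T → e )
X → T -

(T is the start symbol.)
No. Shift-reduce conflict between [B → .] and [B → . g]

Augment with T' → T and build the canonical LR(0) collection (I0 = CLOSURE({[T' → . T]}), then GOTO on every symbol after a dot until no new states appear). It has 15 states:
  I0: { [T → . ) X e], [T → . e )], [T' → . T] }  — shift
  I1: { [B → . g], [B → .], [T → ) . X e], [T → . ) X e], [T → . e )], [X → . B X X], [X → . T -], [X → . T], [X → . X y y] }  — shift, reduce
  I2: { [T' → T .] }  — accept
  I3: { [T → e . )] }  — shift
  I4: { [T → e ) .] }  — reduce
  I5: { [B → . g], [B → .], [T → . ) X e], [T → . e )], [X → . B X X], [X → . T -], [X → . T], [X → . X y y], [X → B . X X] }  — shift, reduce
  I6: { [X → T . -], [X → T .] }  — shift, reduce
  I7: { [T → ) X . e], [X → X . y y] }  — shift
  I8: { [B → g .] }  — reduce
  I9: { [T → ) X e .] }  — reduce
  I10: { [X → X y . y] }  — shift
  I11: { [X → X y y .] }  — reduce
  I12: { [X → T - .] }  — reduce
  I13: { [B → . g], [B → .], [T → . ) X e], [T → . e )], [X → . B X X], [X → . T -], [X → . T], [X → . X y y], [X → B X . X], [X → X . y y] }  — shift, reduce
  I14: { [X → B X X .], [X → X . y y] }  — shift, reduce

Conflict in state I1:
  Shift-reduce conflict between [B → .] and [B → . g]
So the grammar is NOT LR(0).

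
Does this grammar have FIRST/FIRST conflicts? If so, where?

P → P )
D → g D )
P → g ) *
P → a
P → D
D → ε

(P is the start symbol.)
FIRST sets of the non-terminals at (or reachable through a nullable prefix from) the front of some alternative:
  FIRST(P) = { ')', 'a', 'g', ε }
  FIRST(D) = { 'g', ε }

Productions for P:
  P → P ): FIRST = { ')', 'a', 'g' }
  P → g ) *: FIRST = { 'g' }
  P → a: FIRST = { 'a' }
  P → D: FIRST = { 'g', ε }
Productions for D:
  D → g D ): FIRST = { 'g' }
  D → ε: FIRST = { ε }

Conflict for P: P → P ) and P → g ) *
  Overlap: { 'g' }
Conflict for P: P → P ) and P → a
  Overlap: { 'a' }
Conflict for P: P → P ) and P → D
  Overlap: { 'g' }
Conflict for P: P → g ) * and P → D
  Overlap: { 'g' }

Answer: Yes. P → P ')' / P → g ')' '*' on { 'g' }; P → P ')' / P → a on { 'a' }; P → P ')' / P → D on { 'g' }; P → g ')' '*' / P → D on { 'g' }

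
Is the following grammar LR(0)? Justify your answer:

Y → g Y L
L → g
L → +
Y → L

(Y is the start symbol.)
Augment with Y' → Y and build the canonical LR(0) collection (I0 = CLOSURE({[Y' → . Y]}), then GOTO on every symbol after a dot until no new states appear). It has 8 states:
  I0: { [L → . +], [L → . g], [Y → . L], [Y → . g Y L], [Y' → . Y] }  — shift
  I1: { [L → + .] }  — reduce
  I2: { [Y → L .] }  — reduce
  I3: { [Y' → Y .] }  — accept
  I4: { [L → . +], [L → . g], [L → g .], [Y → . L], [Y → . g Y L], [Y → g . Y L] }  — shift, reduce
  I5: { [L → . +], [L → . g], [Y → g Y . L] }  — shift
  I6: { [Y → g Y L .] }  — reduce
  I7: { [L → g .] }  — reduce

Conflict in state I4:
  Shift-reduce conflict between [L → g .] and [L → . +]
So the grammar is NOT LR(0).

Answer: No. Shift-reduce conflict between [L → g .] and [L → . +]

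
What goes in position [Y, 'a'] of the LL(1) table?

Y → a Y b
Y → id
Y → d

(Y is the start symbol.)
To find M[Y, 'a'], we find productions for Y where 'a' is in the predict set (PREDICT(N → α) = (FIRST(α) \ {ε}) ∪ (FOLLOW(N) if α ⇒* ε)).

Y → a Y b: PREDICT = { 'a' }
  'a' is in predict set, so this production goes in M[Y, 'a']
Y → id: PREDICT = { 'id' }
Y → d: PREDICT = { 'd' }

M[Y, 'a'] = Y → a Y b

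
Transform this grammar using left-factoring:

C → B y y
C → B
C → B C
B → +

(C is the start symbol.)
Left-factoring transforms A → αβ₁ | αβ₂ into A → αA' and A' → β₁ | β₂
(α is the longest common prefix among the alternatives). Repeat until
no nonterminal has two alternatives with a common prefix.

Round 1: C has alternatives sharing prefix 'B'. Introduce C': C → B C'
  Add: C' → y y
  Add: C' → ε
  Add: C' → C

No remaining common prefixes — done.

Resulting grammar:
C → B C'
C' → y y
C' → ε
C' → C
B → +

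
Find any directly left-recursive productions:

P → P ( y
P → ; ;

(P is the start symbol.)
Direct left recursion occurs when N → N α for some non-terminal N (the right-hand side begins with the left-hand side itself).

P → P ( y: LEFT RECURSIVE (starts with P)
P → ; ;: starts with ';'

The grammar has direct left recursion on: P.

Answer: Yes, P is left-recursive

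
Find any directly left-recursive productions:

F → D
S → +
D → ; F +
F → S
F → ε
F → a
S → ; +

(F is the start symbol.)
Direct left recursion occurs when N → N α for some non-terminal N (the right-hand side begins with the left-hand side itself).

F → D: starts with D
S → +: starts with '+'
D → ; F +: starts with ';'
F → S: starts with S
F → ε: starts with ε
F → a: starts with a
S → ; +: starts with ';'

No direct left recursion found.

Answer: No direct left recursion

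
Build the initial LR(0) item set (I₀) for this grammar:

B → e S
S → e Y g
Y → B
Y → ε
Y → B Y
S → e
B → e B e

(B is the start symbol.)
First, augment the grammar with B' → B
I₀ = CLOSURE({ [B' → . B] }):
  [B' → . B] has the dot before B: add [B → . e S], [B → . e B e]
No further items can be added.

I₀ = { [B → . e B e], [B → . e S], [B' → . B] }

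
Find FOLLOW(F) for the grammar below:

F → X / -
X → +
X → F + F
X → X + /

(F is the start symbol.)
To compute FOLLOW(F), find every occurrence of F on a right-hand side N → α F β: add FIRST(β) \ {ε}, and if β is empty or nullable also add FOLLOW(N). Iterate to a fixed point.

F is the start symbol, so $ ∈ FOLLOW(F).
In X → F + F: F is followed by '+' F, add FIRST('+' F) \ {ε} = { '+' }
In X → F + F: F is at the end, add FOLLOW(X)

The FOLLOW sets referred to above (computed the same way, to a fixed point):
  FOLLOW(X) = { '+', '/' }

Taking the union: FOLLOW(F) = { $, '+', '/' }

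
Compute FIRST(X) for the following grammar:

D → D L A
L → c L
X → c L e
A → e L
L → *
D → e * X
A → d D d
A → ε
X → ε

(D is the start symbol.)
{ 'c', ε }

From X → c L e:
  - c is a terminal: add 'c' and stop
From X → ε:
  - ε-production, so ε ∈ FIRST(X)

Collecting: FIRST(X) = { 'c', ε }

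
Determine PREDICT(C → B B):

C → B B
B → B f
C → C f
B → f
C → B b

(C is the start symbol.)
{ 'f' }

PREDICT(C → B B) = (FIRST(RHS) \ {ε}) ∪ (FOLLOW(C) if ε ∈ FIRST(RHS), i.e. RHS ⇒* ε)
FIRST(B) = { 'f' }
FIRST(B B) = { 'f' }
ε ∉ FIRST(B B), so FOLLOW(C) is not added.
PREDICT(C → B B) = { 'f' }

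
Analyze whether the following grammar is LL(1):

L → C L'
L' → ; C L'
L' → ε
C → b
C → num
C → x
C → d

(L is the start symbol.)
Relevant sets:
  FOLLOW(L') = { $ }

For L':
  PREDICT(L' → ';' C L') = { ';' }
  PREDICT(L' → ε) = { $ }
For C:
  PREDICT(C → b) = { 'b' }
  PREDICT(C → num) = { 'num' }
  PREDICT(C → x) = { 'x' }
  PREDICT(C → d) = { 'd' }
L has a single production, so nothing to check there.

All predict sets are disjoint. The grammar IS LL(1).

Answer: Yes, the grammar is LL(1).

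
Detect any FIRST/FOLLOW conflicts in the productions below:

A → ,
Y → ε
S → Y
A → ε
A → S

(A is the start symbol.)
A FIRST/FOLLOW conflict occurs when a non-terminal N has a nullable alternative N → β (β ⇒* ε) and another alternative N → α with FIRST(α) ∩ FOLLOW(N) ≠ ∅: on such a lookahead the parser cannot decide between expanding α and letting N vanish via β.

Nullable non-terminals: A, S, Y.
FIRST sets used below: FIRST(S) = { ε }

A: nullable alternative(s) A → ε, A → S; FOLLOW(A) = { $ }
  A → ,: FIRST \ {ε} = { ',' } — disjoint from FOLLOW(A)
  A → ε: FIRST \ {ε} = { } — disjoint from FOLLOW(A)
  A → S: FIRST \ {ε} = { } — disjoint from FOLLOW(A)
S has a nullable alternative but only one production, so nothing to check.
Y has a nullable alternative but only one production, so nothing to check.

No FIRST/FOLLOW conflicts found.

Answer: No FIRST/FOLLOW conflicts.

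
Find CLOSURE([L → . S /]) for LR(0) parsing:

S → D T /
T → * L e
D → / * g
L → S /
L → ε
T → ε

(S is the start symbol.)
Start with: [L → . S /]
  [L → . S /] has the dot before S: add [S → . D T /]
  [S → . D T /] has the dot before D: add [D → . / * g]
No further items can be added.

CLOSURE = { [D → . / * g], [L → . S /], [S → . D T /] }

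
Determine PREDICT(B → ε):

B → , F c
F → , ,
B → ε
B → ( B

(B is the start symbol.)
{ $ }

PREDICT(B → ε) = (FIRST(RHS) \ {ε}) ∪ (FOLLOW(B) if ε ∈ FIRST(RHS), i.e. RHS ⇒* ε)
The right-hand side is ε (FIRST(ε) = { ε }), so the predict set is FOLLOW(B) = { $ }
PREDICT(B → ε) = { $ }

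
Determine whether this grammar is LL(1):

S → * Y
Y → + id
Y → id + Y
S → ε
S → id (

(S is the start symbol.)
A grammar is LL(1) if for each non-terminal N with multiple productions, the predict sets of those productions are pairwise disjoint, where PREDICT(N → α) = (FIRST(α) \ {ε}) ∪ (FOLLOW(N) if α ⇒* ε).

Relevant sets:
  FOLLOW(S) = { $ }

For S:
  PREDICT(S → '*' Y) = { '*' }
  PREDICT(S → ε) = { $ }
  PREDICT(S → id '(') = { 'id' }
For Y:
  PREDICT(Y → '+' id) = { '+' }
  PREDICT(Y → id '+' Y) = { 'id' }

All predict sets are disjoint. The grammar IS LL(1).

Answer: Yes, the grammar is LL(1).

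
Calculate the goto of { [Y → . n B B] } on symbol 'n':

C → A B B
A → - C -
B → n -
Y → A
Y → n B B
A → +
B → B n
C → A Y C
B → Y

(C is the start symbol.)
{ [A → . +], [A → . - C -], [B → . B n], [B → . Y], [B → . n -], [Y → . A], [Y → . n B B], [Y → n . B B] }

GOTO(I, 'n') = CLOSURE({ [A → αX.β] : [A → α.Xβ] ∈ I, X = 'n' })

Items with dot before 'n', with the dot advanced:
  [Y → . n B B] → [Y → n . B B]
Closure of the advanced items:
  [Y → n . B B] has the dot before B: add [B → . n -], [B → . B n], [B → . Y]
  [B → . Y] has the dot before Y: add [Y → . A], [Y → . n B B]
  [Y → . A] has the dot before A: add [A → . - C -], [A → . +]

GOTO = { [A → . +], [A → . - C -], [B → . B n], [B → . Y], [B → . n -], [Y → . A], [Y → . n B B], [Y → n . B B] }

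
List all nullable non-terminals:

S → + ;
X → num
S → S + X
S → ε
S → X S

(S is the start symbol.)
{ 'S' }

A non-terminal is nullable if it can derive ε (the empty string): either it has an ε-production, or it has a production whose right-hand side consists entirely of nullable non-terminals.

ε-productions: S → ε
So S is immediately nullable.
No further non-terminal can be added: every production for the remaining non-terminals contains a terminal or a non-nullable non-terminal.
Nullable = { 'S' }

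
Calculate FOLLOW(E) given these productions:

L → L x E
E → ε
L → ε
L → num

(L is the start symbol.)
In L → L x E: E is at the end, add FOLLOW(L)

The FOLLOW sets referred to above (computed the same way, to a fixed point):
  FOLLOW(L) = { $, 'x' }

Taking the union: FOLLOW(E) = { $, 'x' }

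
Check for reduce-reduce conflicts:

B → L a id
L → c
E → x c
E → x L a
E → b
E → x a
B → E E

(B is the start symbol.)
A reduce-reduce conflict occurs when an LR(0) state has two complete items [A → α .] and [B → β .] — both call for a reduction, and with no lookahead the parser cannot choose between them.

Augment with B' → B and build the canonical LR(0) collection (I0 = CLOSURE({[B' → . B]}), then GOTO on every symbol after a dot until no new states appear). It has 14 states:
  I0: { [B → . E E], [B → . L a id], [B' → . B], [E → . b], [E → . x L a], [E → . x a], [E → . x c], [L → . c] }  — shift
  I1: { [B' → B .] }  — accept
  I2: { [B → E . E], [E → . b], [E → . x L a], [E → . x a], [E → . x c] }  — shift
  I3: { [B → L . a id] }  — shift
  I4: { [E → b .] }  — reduce
  I5: { [L → c .] }  — reduce
  I6: { [E → x . L a], [E → x . a], [E → x . c], [L → . c] }  — shift
  I7: { [E → x L . a] }  — shift
  I8: { [E → x a .] }  — reduce
  I9: { [E → x c .], [L → c .] }  — 2 reduces
  I10: { [E → x L a .] }  — reduce
  I11: { [B → L a . id] }  — shift
  I12: { [B → L a id .] }  — reduce
  I13: { [B → E E .] }  — reduce

I9 contains complete items [E → x c .], [L → c .] — reduce-reduce conflict.

Answer: Yes — I9: [E → x c .] vs [L → c .]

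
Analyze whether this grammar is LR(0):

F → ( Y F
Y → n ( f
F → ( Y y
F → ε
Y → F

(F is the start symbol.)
A grammar is LR(0) if no state in the canonical LR(0) collection has:
  - both a shift item (dot before a terminal) and a complete item (shift-reduce conflict), or
  - two or more complete items (reduce-reduce conflict; the accept item [F' → F .] counts as a complete item here).

Augment with F' → F and build the canonical LR(0) collection (I0 = CLOSURE({[F' → . F]}), then GOTO on every symbol after a dot until no new states appear). It has 10 states:
  I0: { [F → . ( Y F], [F → . ( Y y], [F → .], [F' → . F] }  — shift, reduce
  I1: { [F → ( . Y F], [F → ( . Y y], [F → . ( Y F], [F → . ( Y y], [F → .], [Y → . F], [Y → . n ( f] }  — shift, reduce
  I2: { [F' → F .] }  — accept
  I3: { [Y → F .] }  — reduce
  I4: { [F → ( Y . F], [F → ( Y . y], [F → . ( Y F], [F → . ( Y y], [F → .] }  — shift, reduce
  I5: { [Y → n . ( f] }  — shift
  I6: { [Y → n ( . f] }  — shift
  I7: { [Y → n ( f .] }  — reduce
  I8: { [F → ( Y F .] }  — reduce
  I9: { [F → ( Y y .] }  — reduce

Conflict in state I0:
  Shift-reduce conflict between [F → .] and [F → . ( Y F]
So the grammar is NOT LR(0).

Answer: No. Shift-reduce conflict between [F → .] and [F → . ( Y F]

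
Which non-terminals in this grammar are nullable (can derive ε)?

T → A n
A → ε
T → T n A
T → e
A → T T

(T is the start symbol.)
ε-productions: A → ε
So A is immediately nullable.
No further non-terminal can be added: every production for the remaining non-terminals contains a terminal or a non-nullable non-terminal.
Nullable = { 'A' }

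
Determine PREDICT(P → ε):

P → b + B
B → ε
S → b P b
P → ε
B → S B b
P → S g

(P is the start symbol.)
{ $, 'b' }

PREDICT(P → ε) = (FIRST(RHS) \ {ε}) ∪ (FOLLOW(P) if ε ∈ FIRST(RHS), i.e. RHS ⇒* ε)
The right-hand side is ε (FIRST(ε) = { ε }), so the predict set is FOLLOW(P) = { $, 'b' }
PREDICT(P → ε) = { $, 'b' }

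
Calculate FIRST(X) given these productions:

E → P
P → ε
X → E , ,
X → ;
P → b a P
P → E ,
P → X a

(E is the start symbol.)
{ ',', ';', 'b' }

FIRST sets of the other non-terminals involved (by the same procedure, iterated to a fixed point):
  FIRST(E) = { ',', ';', 'b', ε }

From X → E , ,:
  - E is a non-terminal: add FIRST(E) \ {ε} = { ',', ';', 'b' }
    E is nullable, so continue to the next symbol
  - ',' is a terminal: add ',' and stop
From X → ;:
  - ';' is a terminal: add ';' and stop

Collecting: FIRST(X) = { ',', ';', 'b' }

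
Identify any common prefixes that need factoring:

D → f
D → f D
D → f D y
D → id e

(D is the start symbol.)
Yes, D has productions with common prefix 'f'

Left-factoring is needed when two productions for the same non-terminal
share a common prefix on the right-hand side.

Productions for D:
  D → f
  D → f D
  D → f D y
  D → id e

Found common prefix 'f' in productions for D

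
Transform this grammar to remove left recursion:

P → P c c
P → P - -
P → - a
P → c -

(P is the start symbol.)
P is directly left-recursive. The standard transformation for
  A → A α₁ | ... | A α_m | β₁ | ... | β_n
is
  A  → β₁ A' | ... | β_n A'
  A' → α₁ A' | ... | α_m A' | ε

P → - a becomes P → - a P'
P → c - becomes P → c - P'
P → P c c becomes P' → c c P'
P → P - - becomes P' → - - P'
Add P' → ε

Resulting grammar:
P → - a P'
P → c - P'
P' → c c P'
P' → - - P'
P' → ε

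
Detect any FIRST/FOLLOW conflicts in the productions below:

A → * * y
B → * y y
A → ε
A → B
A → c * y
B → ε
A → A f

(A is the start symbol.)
A FIRST/FOLLOW conflict occurs when a non-terminal N has a nullable alternative N → β (β ⇒* ε) and another alternative N → α with FIRST(α) ∩ FOLLOW(N) ≠ ∅: on such a lookahead the parser cannot decide between expanding α and letting N vanish via β.

Nullable non-terminals: A, B.
FIRST sets used below: FIRST(B) = { '*', ε }, FIRST(A) = { '*', 'c', 'f', ε }

A: nullable alternative(s) A → ε, A → B; FOLLOW(A) = { $, 'f' }
  A → * * y: FIRST \ {ε} = { '*' } — disjoint from FOLLOW(A)
  A → ε: FIRST \ {ε} = { } — disjoint from FOLLOW(A)
  A → B: FIRST \ {ε} = { '*' } — disjoint from FOLLOW(A)
  A → c * y: FIRST \ {ε} = { 'c' } — disjoint from FOLLOW(A)
  A → A f: FIRST \ {ε} = { '*', 'c', 'f' } — overlaps FOLLOW(A) on { 'f' }: CONFLICT

B: nullable alternative(s) B → ε; FOLLOW(B) = { $, 'f' }
  B → * y y: FIRST \ {ε} = { '*' } — disjoint from FOLLOW(B)
  B → ε: FIRST \ {ε} = { } — this is the only nullable alternative, skip

So the grammar has 1 FIRST/FOLLOW conflict (marked CONFLICT above).

Answer: Yes. A → A f with FOLLOW(A) on { 'f' }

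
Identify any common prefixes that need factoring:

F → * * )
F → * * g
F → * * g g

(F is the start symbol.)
Left-factoring is needed when two productions for the same non-terminal
share a common prefix on the right-hand side.

Productions for F:
  F → * * )
  F → * * g
  F → * * g g

Found common prefix '* *' in productions for F

Answer: Yes, F has productions with common prefix '* *'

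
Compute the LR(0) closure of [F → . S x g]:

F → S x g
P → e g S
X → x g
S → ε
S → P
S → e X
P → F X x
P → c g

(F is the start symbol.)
{ [F → . S x g], [P → . F X x], [P → . c g], [P → . e g S], [S → . P], [S → . e X], [S → .] }

To compute CLOSURE, for each item [A → α.Bβ] where B is a non-terminal, add [B → .γ] for all productions B → γ; repeat for the newly added items until nothing changes.

Start with: [F → . S x g]
  [F → . S x g] has the dot before S: add [S → .], [S → . P], [S → . e X]
  [S → . P] has the dot before P: add [P → . e g S], [P → . F X x], [P → . c g]
  [P → . F X x] has the dot before F: all F-items already present
No further items can be added.

CLOSURE = { [F → . S x g], [P → . F X x], [P → . c g], [P → . e g S], [S → . P], [S → . e X], [S → .] }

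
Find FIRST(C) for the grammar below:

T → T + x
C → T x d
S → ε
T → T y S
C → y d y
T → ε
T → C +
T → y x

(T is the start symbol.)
To compute FIRST(C), examine every production with C on the left-hand side, reading each right-hand side left to right until a non-nullable symbol is reached.

FIRST sets of the other non-terminals involved (by the same procedure, iterated to a fixed point):
  FIRST(T) = { '+', 'x', 'y', ε }

From C → T x d:
  - T is a non-terminal: add FIRST(T) \ {ε} = { '+', 'x', 'y' }
    T is nullable, so continue to the next symbol
  - x is a terminal: add 'x' and stop
From C → y d y:
  - y is a terminal: add 'y' and stop

Collecting: FIRST(C) = { '+', 'x', 'y' }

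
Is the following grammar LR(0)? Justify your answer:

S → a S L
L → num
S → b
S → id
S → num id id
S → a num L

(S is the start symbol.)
Yes, the grammar is LR(0)

A grammar is LR(0) if no state in the canonical LR(0) collection has:
  - both a shift item (dot before a terminal) and a complete item (shift-reduce conflict), or
  - two or more complete items (reduce-reduce conflict; the accept item [S' → S .] counts as a complete item here).

Augment with S' → S and build the canonical LR(0) collection (I0 = CLOSURE({[S' → . S]}), then GOTO on every symbol after a dot until no new states appear). It has 13 states:
  I0: { [S → . a S L], [S → . a num L], [S → . b], [S → . id], [S → . num id id], [S' → . S] }  — shift
  I1: { [S' → S .] }  — accept
  I2: { [S → . a S L], [S → . a num L], [S → . b], [S → . id], [S → . num id id], [S → a . S L], [S → a . num L] }  — shift
  I3: { [S → b .] }  — reduce
  I4: { [S → id .] }  — reduce
  I5: { [S → num . id id] }  — shift
  I6: { [S → num id . id] }  — shift
  I7: { [S → num id id .] }  — reduce
  I8: { [L → . num], [S → a S . L] }  — shift
  I9: { [L → . num], [S → a num . L], [S → num . id id] }  — shift
  I10: { [S → a num L .] }  — reduce
  I11: { [L → num .] }  — reduce
  I12: { [S → a S L .] }  — reduce

Every state is either a pure shift/goto state or contains exactly one complete item and nothing to shift — no conflicts. The grammar is LR(0).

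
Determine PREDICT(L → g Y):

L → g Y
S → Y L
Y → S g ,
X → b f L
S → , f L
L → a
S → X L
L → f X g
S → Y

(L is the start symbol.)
PREDICT(L → g Y) = (FIRST(RHS) \ {ε}) ∪ (FOLLOW(L) if ε ∈ FIRST(RHS), i.e. RHS ⇒* ε)
FIRST(g Y) = { 'g' }
ε ∉ FIRST(g Y), so FOLLOW(L) is not added.
PREDICT(L → g Y) = { 'g' }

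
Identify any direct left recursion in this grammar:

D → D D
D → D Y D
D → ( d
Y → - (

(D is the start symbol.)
Direct left recursion occurs when N → N α for some non-terminal N (the right-hand side begins with the left-hand side itself).

D → D D: LEFT RECURSIVE (starts with D)
D → D Y D: LEFT RECURSIVE (starts with D)
D → ( d: starts with '('
Y → - (: starts with '-'

The grammar has direct left recursion on: D.

Answer: Yes, D is left-recursive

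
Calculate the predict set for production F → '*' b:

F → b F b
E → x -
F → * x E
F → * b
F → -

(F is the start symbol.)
PREDICT(F → '*' b) = (FIRST(RHS) \ {ε}) ∪ (FOLLOW(F) if ε ∈ FIRST(RHS), i.e. RHS ⇒* ε)
FIRST('*' b) = { '*' }
ε ∉ FIRST('*' b), so FOLLOW(F) is not added.
PREDICT(F → '*' b) = { '*' }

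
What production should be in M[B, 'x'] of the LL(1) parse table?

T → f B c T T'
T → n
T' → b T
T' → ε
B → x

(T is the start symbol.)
B → x

To find M[B, 'x'], we find productions for B where 'x' is in the predict set (PREDICT(N → α) = (FIRST(α) \ {ε}) ∪ (FOLLOW(N) if α ⇒* ε)).

B → x: PREDICT = { 'x' }
  'x' is in predict set, so this production goes in M[B, 'x']

M[B, 'x'] = B → x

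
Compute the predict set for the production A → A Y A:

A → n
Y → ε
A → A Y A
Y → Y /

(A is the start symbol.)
{ 'n' }

PREDICT(A → A Y A) = (FIRST(RHS) \ {ε}) ∪ (FOLLOW(A) if ε ∈ FIRST(RHS), i.e. RHS ⇒* ε)
FIRST(A) = { 'n' }
FIRST(A Y A) = { 'n' }
ε ∉ FIRST(A Y A), so FOLLOW(A) is not added.
PREDICT(A → A Y A) = { 'n' }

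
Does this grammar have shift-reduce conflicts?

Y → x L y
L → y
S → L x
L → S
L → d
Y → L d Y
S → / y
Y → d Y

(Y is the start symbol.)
A shift-reduce conflict occurs when an LR(0) state has both:
  - a complete (reduce) item [A → α .] (dot at the end), and
  - a shift item [B → β . c γ] (dot before a terminal).

Augment with Y' → Y and build the canonical LR(0) collection (I0 = CLOSURE({[Y' → . Y]}), then GOTO on every symbol after a dot until no new states appear). It has 16 states:
  I0: { [L → . S], [L → . d], [L → . y], [S → . / y], [S → . L x], [Y → . L d Y], [Y → . d Y], [Y → . x L y], [Y' → . Y] }  — shift
  I1: { [S → / . y] }  — shift
  I2: { [S → L . x], [Y → L . d Y] }  — shift
  I3: { [L → S .] }  — reduce
  I4: { [Y' → Y .] }  — accept
  I5: { [L → . S], [L → . d], [L → . y], [L → d .], [S → . / y], [S → . L x], [Y → . L d Y], [Y → . d Y], [Y → . x L y], [Y → d . Y] }  — shift, reduce
  I6: { [L → . S], [L → . d], [L → . y], [S → . / y], [S → . L x], [Y → x . L y] }  — shift
  I7: { [L → y .] }  — reduce
  I8: { [S → L . x], [Y → x L . y] }  — shift
  I9: { [L → d .] }  — reduce
  I10: { [S → L x .] }  — reduce
  I11: { [Y → x L y .] }  — reduce
  I12: { [Y → d Y .] }  — reduce
  I13: { [L → . S], [L → . d], [L → . y], [S → . / y], [S → . L x], [Y → . L d Y], [Y → . d Y], [Y → . x L y], [Y → L d . Y] }  — shift
  I14: { [Y → L d Y .] }  — reduce
  I15: { [S → / y .] }  — reduce

I5 contains reduce item [L → d .] and shift items [L → . d], [L → . y], [S → . / y], [Y → . d Y], [Y → . x L y] — shift-reduce conflict.

Answer: Yes — I5: [L → d .] vs [L → . d]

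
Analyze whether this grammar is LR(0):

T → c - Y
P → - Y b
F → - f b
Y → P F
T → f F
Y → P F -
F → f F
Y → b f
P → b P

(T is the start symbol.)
No. Shift-reduce conflict between [Y → P F .] and [Y → P F . -]

A grammar is LR(0) if no state in the canonical LR(0) collection has:
  - both a shift item (dot before a terminal) and a complete item (shift-reduce conflict), or
  - two or more complete items (reduce-reduce conflict; the accept item [T' → T .] counts as a complete item here).

Augment with T' → T and build the canonical LR(0) collection (I0 = CLOSURE({[T' → . T]}), then GOTO on every symbol after a dot until no new states appear). It has 22 states:
  I0: { [T → . c - Y], [T → . f F], [T' → . T] }  — shift
  I1: { [T' → T .] }  — accept
  I2: { [T → c . - Y] }  — shift
  I3: { [F → . - f b], [F → . f F], [T → f . F] }  — shift
  I4: { [F → - . f b] }  — shift
  I5: { [T → f F .] }  — reduce
  I6: { [F → . - f b], [F → . f F], [F → f . F] }  — shift
  I7: { [F → f F .] }  — reduce
  I8: { [F → - f . b] }  — shift
  I9: { [F → - f b .] }  — reduce
  I10: { [P → . - Y b], [P → . b P], [T → c - . Y], [Y → . P F -], [Y → . P F], [Y → . b f] }  — shift
  I11: { [P → - . Y b], [P → . - Y b], [P → . b P], [Y → . P F -], [Y → . P F], [Y → . b f] }  — shift
  I12: { [F → . - f b], [F → . f F], [Y → P . F -], [Y → P . F] }  — shift
  I13: { [T → c - Y .] }  — reduce
  I14: { [P → . - Y b], [P → . b P], [P → b . P], [Y → b . f] }  — shift
  I15: { [P → b P .] }  — reduce
  I16: { [P → . - Y b], [P → . b P], [P → b . P] }  — shift
  I17: { [Y → b f .] }  — reduce
  I18: { [Y → P F . -], [Y → P F .] }  — shift, reduce
  I19: { [Y → P F - .] }  — reduce
  I20: { [P → - Y . b] }  — shift
  I21: { [P → - Y b .] }  — reduce

Conflict in state I18:
  Shift-reduce conflict between [Y → P F .] and [Y → P F . -]
So the grammar is NOT LR(0).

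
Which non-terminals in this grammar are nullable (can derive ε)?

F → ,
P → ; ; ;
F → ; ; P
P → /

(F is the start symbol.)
None

A non-terminal is nullable if it can derive ε (the empty string): either it has an ε-production, or it has a production whose right-hand side consists entirely of nullable non-terminals.

There are no ε-productions, so no non-terminal can derive ε.
No non-terminals are nullable.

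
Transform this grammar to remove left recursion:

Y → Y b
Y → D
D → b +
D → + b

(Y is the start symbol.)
Y is directly left-recursive. The standard transformation for
  A → A α₁ | ... | A α_m | β₁ | ... | β_n
is
  A  → β₁ A' | ... | β_n A'
  A' → α₁ A' | ... | α_m A' | ε

Y → D becomes Y → D Y'
Y → Y b becomes Y' → b Y'
Add Y' → ε

Productions for other non-terminals are unchanged:
  D → b +
  D → + b

Resulting grammar:
Y → D Y'
Y' → b Y'
Y' → ε
D → b +
D → + b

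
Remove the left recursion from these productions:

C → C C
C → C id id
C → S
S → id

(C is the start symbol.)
C is directly left-recursive. The standard transformation for
  A → A α₁ | ... | A α_m | β₁ | ... | β_n
is
  A  → β₁ A' | ... | β_n A'
  A' → α₁ A' | ... | α_m A' | ε

C → S becomes C → S C'
C → C C becomes C' → C C'
C → C id id becomes C' → id id C'
Add C' → ε

Productions for other non-terminals are unchanged:
  S → id

Resulting grammar:
C → S C'
C' → C C'
C' → id id C'
C' → ε
S → id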